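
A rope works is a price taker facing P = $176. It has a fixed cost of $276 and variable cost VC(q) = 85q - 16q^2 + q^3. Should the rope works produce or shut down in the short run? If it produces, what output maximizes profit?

Variable cost is VC = 85q - 16q^2 + q^3, so AVC = VC/q = 85 - 16q + q^2 and MC = dTC/dq = 85 - 32q + 3q^2.
AVC is minimized where dAVC/dq = -16 + 2q = 0, at q = 8; min AVC = 85 - 16·8 + 8^2 = $21.
P = $176 exceeds min AVC = $21, so the firm stays open.
Set P = MC: 176 = 85 - 32q + 3q^2 → -91 - 32q + 3q^2 = 0. The roots are q = -7/3 and q = 13; the profit-maximizing output is on the rising part of MC, so q* = 13.
Check: AVC at q = 13 is $46 ≤ P, so revenue covers variable cost.
Profit = P·q − TC = 176·13 − 874 = $1414.

Produce at q = 13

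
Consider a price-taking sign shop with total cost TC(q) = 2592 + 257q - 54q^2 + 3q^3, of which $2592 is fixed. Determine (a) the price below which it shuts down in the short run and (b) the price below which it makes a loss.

Shutdown price = $14; break-even price = $257

Shutdown price = min AVC. AVC = 257 - 54q + 3q^2, with vertex at q = 9 and minimum $14.
ATC = 2592/q + 257 - 54q + 3q^2. Setting dATC/dq = −2592/q^2 − 54 + 6q = 0 gives q = 12 (since 6·12^3 − 54·12^2 = 2592).
min ATC = 2592/12 + 257 − 54·12 + 3·12^2 = $257. That is the break-even price.
Between these two prices the firm operates at a loss; above $257 it earns a profit.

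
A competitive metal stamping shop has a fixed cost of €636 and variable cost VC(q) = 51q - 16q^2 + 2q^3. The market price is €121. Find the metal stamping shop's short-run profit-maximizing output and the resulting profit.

Profit = -€48 at q = 7

AVC = 51 - 16q + 2q^2; min AVC = €19 at q = 4. Since P = €121 ≥ min AVC, the firm produces.
With MC = 51 - 32q + 6q^2, P = MC on the upward-sloping part at q* = 7.
TR = 121·7 = 847. TC = 636 + 259 = 895. Profit = 847 − 895 = -€48.
Shutting down would mean losing the fixed cost of €636, so operating at a loss of €48 is better by €588.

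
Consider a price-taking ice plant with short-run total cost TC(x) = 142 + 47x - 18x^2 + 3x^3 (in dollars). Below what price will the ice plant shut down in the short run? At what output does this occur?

The firm shuts down when price falls below the minimum of average variable cost. AVC = VC/x = 47 - 18x + 3x^2.
At the minimum of AVC, MC = AVC. MC = 47 - 36x + 9x^2; setting MC = AVC gives 6x^2 - 18x = 0, so x = 3. min AVC = 20.
The firm shuts down for any P below $20.

$20 per unit, at x = 3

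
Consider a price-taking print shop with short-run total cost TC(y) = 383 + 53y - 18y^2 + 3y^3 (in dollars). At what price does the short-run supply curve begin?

Short-run supply begins at min AVC. From VC = 53y - 18y^2 + 3y^3, AVC = 53 - 18y + 3y^2.
dAVC/dy = -18 + 6y = 0 gives y = 3. min AVC = 53 - 18·3 + 3·3^2 = 26.
So the shutdown price is $26.

$26 per unit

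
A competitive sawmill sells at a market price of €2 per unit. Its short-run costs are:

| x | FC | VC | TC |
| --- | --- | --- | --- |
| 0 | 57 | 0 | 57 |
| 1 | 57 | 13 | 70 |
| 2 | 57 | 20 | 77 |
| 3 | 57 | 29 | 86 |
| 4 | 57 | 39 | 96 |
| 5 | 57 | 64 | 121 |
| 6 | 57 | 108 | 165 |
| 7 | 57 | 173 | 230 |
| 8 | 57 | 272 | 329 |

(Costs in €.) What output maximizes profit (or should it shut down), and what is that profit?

Compute π = P·x − TC at each output: x=0: -57; x=1: -68; x=2: -73; x=3: -80; x=4: -88; x=5: -111; x=6: -153; x=7: -216; x=8: -313.
Profit is highest at x = 0. Equivalently, the lowest AVC in the table is 29/3 ≈ €9.67 at x = 3, and P = €2 falls below it — price never covers variable cost, so the firm shuts down and loses only its fixed cost.

x = 0 (shut down); profit = -€57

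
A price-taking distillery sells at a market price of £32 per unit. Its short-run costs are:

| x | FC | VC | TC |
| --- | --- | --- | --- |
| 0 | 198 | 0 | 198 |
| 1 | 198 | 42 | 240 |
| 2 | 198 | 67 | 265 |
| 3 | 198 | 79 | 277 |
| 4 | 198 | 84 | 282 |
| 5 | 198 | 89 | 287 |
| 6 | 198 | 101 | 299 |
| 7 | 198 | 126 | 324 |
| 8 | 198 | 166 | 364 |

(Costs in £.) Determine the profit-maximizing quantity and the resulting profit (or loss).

Tabulate TR − TC: x=0: -198; x=1: -208; x=2: -201; x=3: -181; x=4: -154; x=5: -127; x=6: -107; x=7: -100; x=8: -108.
Profit is maximized at x = 7. AVC there is 126/7 = £18 ≤ P, so producing beats shutting down (which would give -£198).

x = 7; profit = -£100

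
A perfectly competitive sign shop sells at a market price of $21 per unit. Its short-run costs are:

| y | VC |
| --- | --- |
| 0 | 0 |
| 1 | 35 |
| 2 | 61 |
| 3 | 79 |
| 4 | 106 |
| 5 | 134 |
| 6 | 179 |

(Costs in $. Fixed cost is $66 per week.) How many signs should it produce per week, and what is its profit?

Profit at each row (π = 21y − TC): y=0: -66; y=1: -80; y=2: -85; y=3: -82; y=4: -88; y=5: -95; y=6: -119.
Profit is highest at y = 0. Equivalently, the lowest AVC in the table is 79/3 ≈ $26.33 at y = 3, and P = $21 falls below it — price never covers variable cost, so the firm shuts down and loses only its fixed cost.

y = 0 (shut down); profit = -$66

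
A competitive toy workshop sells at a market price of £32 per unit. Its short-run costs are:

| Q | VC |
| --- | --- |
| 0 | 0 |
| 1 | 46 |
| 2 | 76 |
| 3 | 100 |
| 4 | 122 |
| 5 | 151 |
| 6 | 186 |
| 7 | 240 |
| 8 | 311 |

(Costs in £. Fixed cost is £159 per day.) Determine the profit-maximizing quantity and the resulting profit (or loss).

Q = 5; profit = -£150

Profit at each row (π = 32Q − TC): Q=0: -159; Q=1: -173; Q=2: -171; Q=3: -163; Q=4: -153; Q=5: -150; Q=6: -153; Q=7: -175; Q=8: -214.
Profit is maximized at Q = 5. AVC there is 151/5 = £30.20 ≤ P, so producing beats shutting down (which would give -£159).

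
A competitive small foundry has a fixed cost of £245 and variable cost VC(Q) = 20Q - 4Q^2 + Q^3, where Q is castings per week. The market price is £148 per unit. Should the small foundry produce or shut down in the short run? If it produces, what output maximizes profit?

Variable cost is VC = 20Q - 4Q^2 + Q^3, so AVC = VC/Q = 20 - 4Q + Q^2 and MC = dTC/dQ = 20 - 8Q + 3Q^2.
AVC is minimized where dAVC/dQ = -4 + 2Q = 0, at Q = 2; min AVC = 20 - 4·2 + 2^2 = £16.
P = £148 exceeds min AVC = £16, so the firm stays open.
Set P = MC: 148 = 20 - 8Q + 3Q^2 → -128 - 8Q + 3Q^2 = 0. The roots are Q = -16/3 and Q = 8; the profit-maximizing output is on the rising part of MC, so Q* = 8.
Check: AVC at Q = 8 is £52 ≤ P, so revenue covers variable cost.
Profit = P·Q − TC = 148·8 − 661 = £523.

Produce at Q = 8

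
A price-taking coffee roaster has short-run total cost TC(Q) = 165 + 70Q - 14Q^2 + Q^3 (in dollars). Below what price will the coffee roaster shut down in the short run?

$21 per unit

The shutdown price is the minimum of AVC. VC = 70Q - 14Q^2 + Q^3, so AVC = 70 - 14Q + Q^2.
dAVC/dQ = -14 + 2Q = 0 gives Q = 7. min AVC = 70 - 14·7 + 7^2 = 21.
The firm shuts down for any P below $21.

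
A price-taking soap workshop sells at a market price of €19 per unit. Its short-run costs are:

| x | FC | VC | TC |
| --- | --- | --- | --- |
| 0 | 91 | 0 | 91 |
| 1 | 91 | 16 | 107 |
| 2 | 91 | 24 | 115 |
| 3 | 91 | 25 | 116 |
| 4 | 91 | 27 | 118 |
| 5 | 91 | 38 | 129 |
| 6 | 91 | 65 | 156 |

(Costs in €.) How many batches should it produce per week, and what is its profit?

Tabulate TR − TC: x=0: -91; x=1: -88; x=2: -77; x=3: -59; x=4: -42; x=5: -34; x=6: -42.
Profit is maximized at x = 5. AVC there is 38/5 = €7.60 ≤ P, so producing beats shutting down (which would give -€91).

x = 5; profit = -€34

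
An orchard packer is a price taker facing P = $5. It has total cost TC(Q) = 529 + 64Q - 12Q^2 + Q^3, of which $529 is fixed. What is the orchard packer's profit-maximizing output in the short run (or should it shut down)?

Shut down

Strip out fixed cost: VC = 64Q - 12Q^2 + Q^3. Then AVC = 64 - 12Q + Q^2 and MC = 64 - 24Q + 3Q^2.
AVC is minimized where dAVC/dQ = -12 + 2Q = 0, at Q = 6; min AVC = 64 - 12·6 + 6^2 = $28.
With P < min AVC ($5 < $28), every unit sold adds to the loss.
Shutting down limits the loss to fixed cost, $529.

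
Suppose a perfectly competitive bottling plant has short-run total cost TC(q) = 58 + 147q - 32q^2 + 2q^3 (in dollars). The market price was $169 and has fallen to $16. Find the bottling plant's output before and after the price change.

AVC = 147 - 32q + 2q^2, minimized at q = 8 where min AVC = $19. MC = 147 - 64q + 6q^2.
With P = $169 above the shutdown price, P = MC gives q = 11.
At P = $16 < min AVC = $19, price no longer covers variable cost at any output, so the firm shuts down: q = 0.

Output falls from 11 to 0 (the firm shuts down)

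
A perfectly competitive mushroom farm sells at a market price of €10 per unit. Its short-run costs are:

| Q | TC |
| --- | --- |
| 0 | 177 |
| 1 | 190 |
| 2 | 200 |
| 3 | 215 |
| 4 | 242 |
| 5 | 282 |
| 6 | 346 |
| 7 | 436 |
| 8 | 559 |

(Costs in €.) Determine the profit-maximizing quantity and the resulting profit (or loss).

Profit at each row (π = 10Q − TC): Q=0: -177; Q=1: -180; Q=2: -180; Q=3: -185; Q=4: -202; Q=5: -232; Q=6: -286; Q=7: -366; Q=8: -479.
Profit is highest at Q = 0. Equivalently, the lowest AVC in the table is 23/2 ≈ €11.50 at Q = 2, and P = €10 falls below it — price never covers variable cost, so the firm shuts down and loses only its fixed cost.

Q = 0 (shut down); profit = -€177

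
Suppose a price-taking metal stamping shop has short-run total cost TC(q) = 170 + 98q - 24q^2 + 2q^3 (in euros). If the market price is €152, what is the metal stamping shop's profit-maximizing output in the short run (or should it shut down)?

From TC, MC = TC'(q) = 98 - 48q + 6q^2 and AVC = VC/q = 98 - 24q + 2q^2.
AVC is minimized where dAVC/dq = -24 + 4q = 0, at q = 6; min AVC = 98 - 24·6 + 2·6^2 = €26.
Because €152 ≥ €26, revenue can cover variable cost; the firm operates.
P = MC gives -54 - 48q + 6q^2 = 0, with roots -1 and 9. Take the larger (rising MC): q* = 9.
Check: AVC at q = 9 is €44 ≤ P, so revenue covers variable cost.
Profit = P·q − TC = 152·9 − 566 = €802.

Produce at q = 9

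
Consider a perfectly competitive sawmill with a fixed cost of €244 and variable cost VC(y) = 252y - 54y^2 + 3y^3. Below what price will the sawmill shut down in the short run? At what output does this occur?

The firm shuts down when price falls below the minimum of average variable cost. AVC = VC/y = 252 - 54y + 3y^2.
At the minimum of AVC, MC = AVC. MC = 252 - 108y + 9y^2; setting MC = AVC gives 6y^2 - 54y = 0, so y = 9. min AVC = 9.
The firm shuts down for any P below €9.

€9 per unit, at y = 9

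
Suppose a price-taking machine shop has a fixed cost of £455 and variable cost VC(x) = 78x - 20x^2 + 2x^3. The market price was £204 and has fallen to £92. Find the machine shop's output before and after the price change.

AVC = 78 - 20x + 2x^2, minimized at x = 5 where min AVC = £28. MC = 78 - 40x + 6x^2.
With P = £204 above the shutdown price, P = MC gives x = 9.
At P = £92 ≥ min AVC, set P = MC: x = 7. The firm stays open but cuts output.

Output falls from 9 to 7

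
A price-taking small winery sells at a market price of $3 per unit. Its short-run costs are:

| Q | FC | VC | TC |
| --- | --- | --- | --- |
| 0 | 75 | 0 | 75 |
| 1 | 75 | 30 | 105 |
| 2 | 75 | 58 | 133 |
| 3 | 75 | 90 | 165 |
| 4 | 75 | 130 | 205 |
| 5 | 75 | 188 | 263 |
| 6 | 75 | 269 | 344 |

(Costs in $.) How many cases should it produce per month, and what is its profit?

Tabulate TR − TC: Q=0: -75; Q=1: -102; Q=2: -127; Q=3: -156; Q=4: -193; Q=5: -248; Q=6: -326.
Profit is highest at Q = 0. Equivalently, the lowest AVC in the table is 58/2 ≈ $29 at Q = 2, and P = $3 falls below it — price never covers variable cost, so the firm shuts down and loses only its fixed cost.

Q = 0 (shut down); profit = -$75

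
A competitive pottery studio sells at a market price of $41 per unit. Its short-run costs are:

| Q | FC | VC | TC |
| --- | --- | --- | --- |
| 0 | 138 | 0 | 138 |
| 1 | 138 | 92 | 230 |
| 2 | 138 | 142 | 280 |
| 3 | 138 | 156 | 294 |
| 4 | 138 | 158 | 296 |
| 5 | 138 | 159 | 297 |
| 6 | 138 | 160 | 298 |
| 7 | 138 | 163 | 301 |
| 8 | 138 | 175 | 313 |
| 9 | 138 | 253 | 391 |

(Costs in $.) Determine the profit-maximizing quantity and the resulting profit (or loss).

Q = 8; profit = $15

Compute π = P·Q − TC at each output: Q=0: -138; Q=1: -189; Q=2: -198; Q=3: -171; Q=4: -132; Q=5: -92; Q=6: -52; Q=7: -14; Q=8: 15; Q=9: -22.
Profit is maximized at Q = 8. AVC there is 175/8 = $21.88 ≤ P, so producing beats shutting down (which would give -$138).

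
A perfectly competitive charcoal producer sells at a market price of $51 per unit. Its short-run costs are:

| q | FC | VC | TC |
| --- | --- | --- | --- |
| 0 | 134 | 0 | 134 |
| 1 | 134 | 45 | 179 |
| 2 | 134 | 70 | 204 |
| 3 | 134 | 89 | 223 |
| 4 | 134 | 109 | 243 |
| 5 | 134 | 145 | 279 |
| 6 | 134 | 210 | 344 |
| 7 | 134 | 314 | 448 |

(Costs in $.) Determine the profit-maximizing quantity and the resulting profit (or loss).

Profit at each row (π = 51q − TC): q=0: -134; q=1: -128; q=2: -102; q=3: -70; q=4: -39; q=5: -24; q=6: -38; q=7: -91.
Profit is maximized at q = 5. AVC there is 145/5 = $29 ≤ P, so producing beats shutting down (which would give -$134).

q = 5; profit = -$24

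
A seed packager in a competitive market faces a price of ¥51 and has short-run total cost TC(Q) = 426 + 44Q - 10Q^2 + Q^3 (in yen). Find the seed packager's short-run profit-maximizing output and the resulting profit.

Profit = -¥230 at Q = 7

AVC = 44 - 10Q + Q^2 has its minimum ¥19 at Q = 5; price ¥51 clears that bar, so the firm operates.
With MC = 44 - 20Q + 3Q^2, P = MC on the upward-sloping part at Q* = 7.
TR = 51·7 = 357. TC = 426 + 161 = 587. Profit = 357 − 587 = -¥230.
That loss of ¥230 beats the ¥426 the firm would lose by shutting down; producing recovers ¥196 of fixed cost.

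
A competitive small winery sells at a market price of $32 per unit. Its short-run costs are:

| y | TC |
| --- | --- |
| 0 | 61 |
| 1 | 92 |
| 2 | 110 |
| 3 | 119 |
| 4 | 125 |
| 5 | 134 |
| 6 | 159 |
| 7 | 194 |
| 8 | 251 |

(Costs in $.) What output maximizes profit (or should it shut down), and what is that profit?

y = 6; profit = $33

Compute π = P·y − TC at each output: y=0: -61; y=1: -60; y=2: -46; y=3: -23; y=4: 3; y=5: 26; y=6: 33; y=7: 30; y=8: 5.
Profit is maximized at y = 6. AVC there is 98/6 = $16.33 ≤ P, so producing beats shutting down (which would give -$61).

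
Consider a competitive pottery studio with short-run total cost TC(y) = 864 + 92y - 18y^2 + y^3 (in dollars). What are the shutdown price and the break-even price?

Shutdown price = min AVC. AVC = 92 - 18y + y^2, with vertex at y = 9 and minimum $11.
ATC = 864/y + 92 - 18y + y^2. Setting dATC/dy = −864/y^2 − 18 + 2y = 0 gives y = 12 (since 2·12^3 − 18·12^2 = 864).
min ATC = 864/12 + 92 − 18·12 + 12^2 = $92. That is the break-even price.
Between these two prices the firm operates at a loss; above $92 it earns a profit.

Shutdown price = $11; break-even price = $92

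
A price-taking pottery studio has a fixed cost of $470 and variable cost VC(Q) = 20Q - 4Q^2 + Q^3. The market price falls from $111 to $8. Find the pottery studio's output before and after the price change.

Output falls from 7 to 0 (the firm shuts down)

AVC = 20 - 4Q + Q^2, minimized at Q = 2 where min AVC = $16. MC = 20 - 8Q + 3Q^2.
With P = $111 above the shutdown price, P = MC gives Q = 7.
At P = $8 < min AVC = $16, price no longer covers variable cost at any output, so the firm shuts down: Q = 0.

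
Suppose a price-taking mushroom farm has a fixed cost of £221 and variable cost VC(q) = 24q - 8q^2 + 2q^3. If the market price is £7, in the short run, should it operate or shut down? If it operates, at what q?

Shut down

From TC, MC = TC'(q) = 24 - 16q + 6q^2 and AVC = VC/q = 24 - 8q + 2q^2.
AVC hits its minimum where MC = AVC, at q = 2, giving min AVC = 24 - 8·2 + 2·2^2 = £16.
P = £7 lies below min AVC = £16; no output level covers variable cost.
Best response: produce nothing and absorb the £221 fixed cost.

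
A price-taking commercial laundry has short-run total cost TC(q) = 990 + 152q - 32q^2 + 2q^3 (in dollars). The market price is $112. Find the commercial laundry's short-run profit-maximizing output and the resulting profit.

AVC = 152 - 32q + 2q^2; min AVC = $24 at q = 8. Since P = $112 ≥ min AVC, the firm produces.
MC = 152 - 64q + 6q^2. Setting P = MC and taking the root on the rising branch gives q* = 10.
TR = 112·10 = 1120. TC = 990 + 320 = 1310. Profit = 1120 − 1310 = -$190.
Shutting down would mean losing the fixed cost of $990, so operating at a loss of $190 is better by $800.

Profit = -$190 at q = 10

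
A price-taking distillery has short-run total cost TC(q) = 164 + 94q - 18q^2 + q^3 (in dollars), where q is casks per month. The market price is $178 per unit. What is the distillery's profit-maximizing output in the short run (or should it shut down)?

Variable cost is VC = 94q - 18q^2 + q^3, so AVC = VC/q = 94 - 18q + q^2 and MC = dTC/dq = 94 - 36q + 3q^2.
AVC is minimized where dAVC/dq = -18 + 2q = 0, at q = 9; min AVC = 94 - 18·9 + 9^2 = $13.
P = $178 exceeds min AVC = $13, so the firm stays open.
Set P = MC: 178 = 94 - 36q + 3q^2 → -84 - 36q + 3q^2 = 0. The roots are q = -2 and q = 14; the profit-maximizing output is on the rising part of MC, so q* = 14.
Check: AVC at q = 14 is $38 ≤ P, so revenue covers variable cost.
Profit = P·q − TC = 178·14 − 696 = $1796.

Produce at q = 14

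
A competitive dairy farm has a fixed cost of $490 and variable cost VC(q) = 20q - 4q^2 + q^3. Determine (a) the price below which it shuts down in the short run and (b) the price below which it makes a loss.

Shutdown price = $16; break-even price = $111

Shutdown price = min AVC. AVC = 20 - 4q + q^2, with vertex at q = 2 and minimum $16.
ATC = 490/q + 20 - 4q + q^2. Setting dATC/dq = −490/q^2 − 4 + 2q = 0 gives q = 7 (since 2·7^3 − 4·7^2 = 490).
min ATC = 490/7 + 20 − 4·7 + 7^2 = $111. That is the break-even price.
Between these two prices the firm operates at a loss; above $111 it earns a profit.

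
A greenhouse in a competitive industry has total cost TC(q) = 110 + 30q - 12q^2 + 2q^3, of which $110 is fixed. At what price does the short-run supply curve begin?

The firm shuts down when price falls below the minimum of average variable cost. AVC = VC/q = 30 - 12q + 2q^2.
At the minimum of AVC, MC = AVC. MC = 30 - 24q + 6q^2; setting MC = AVC gives 4q^2 - 12q = 0, so q = 3. min AVC = 12.
The firm shuts down for any P below $12.

$12 per unit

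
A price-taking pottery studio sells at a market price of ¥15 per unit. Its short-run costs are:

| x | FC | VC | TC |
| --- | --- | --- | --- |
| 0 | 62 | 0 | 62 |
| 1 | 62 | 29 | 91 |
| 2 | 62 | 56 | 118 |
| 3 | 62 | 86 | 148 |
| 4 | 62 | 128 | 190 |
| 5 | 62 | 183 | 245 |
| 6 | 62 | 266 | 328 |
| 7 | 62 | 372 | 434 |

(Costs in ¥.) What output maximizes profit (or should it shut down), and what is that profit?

Tabulate TR − TC: x=0: -62; x=1: -76; x=2: -88; x=3: -103; x=4: -130; x=5: -170; x=6: -238; x=7: -329.
Profit is highest at x = 0. Equivalently, the lowest AVC in the table is 56/2 ≈ ¥28 at x = 2, and P = ¥15 falls below it — price never covers variable cost, so the firm shuts down and loses only its fixed cost.

x = 0 (shut down); profit = -¥62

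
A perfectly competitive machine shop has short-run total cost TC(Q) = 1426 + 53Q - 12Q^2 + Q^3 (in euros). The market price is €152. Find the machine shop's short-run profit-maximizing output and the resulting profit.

AVC = 53 - 12Q + Q^2; min AVC = €17 at Q = 6. Since P = €152 ≥ min AVC, the firm produces.
With MC = 53 - 24Q + 3Q^2, P = MC on the upward-sloping part at Q* = 11.
TR = 152·11 = 1672. TC = 1426 + 462 = 1888. Profit = 1672 − 1888 = -€216.
By producing, the firm covers all variable cost plus €1210 of fixed cost; shutting down would lose the full €1426.

Profit = -€216 at Q = 11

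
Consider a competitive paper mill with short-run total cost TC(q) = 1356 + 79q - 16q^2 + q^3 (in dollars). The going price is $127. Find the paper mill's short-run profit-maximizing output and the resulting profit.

Profit = -$204 at q = 12

AVC = 79 - 16q + q^2; min AVC = $15 at q = 8. Since P = $127 ≥ min AVC, the firm produces.
With MC = 79 - 32q + 3q^2, P = MC on the upward-sloping part at q* = 12.
TR = 127·12 = 1524. TC = 1356 + 372 = 1728. Profit = 1524 − 1728 = -$204.
Shutting down would mean losing the fixed cost of $1356, so operating at a loss of $204 is better by $1152.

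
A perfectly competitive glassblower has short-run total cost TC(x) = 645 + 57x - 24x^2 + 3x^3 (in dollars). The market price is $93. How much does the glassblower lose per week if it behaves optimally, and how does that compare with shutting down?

Profit = -$213 at x = 6

AVC = 57 - 24x + 3x^2; min AVC = $9 at x = 4. Since P = $93 ≥ min AVC, the firm produces.
MC = 57 - 48x + 9x^2. Setting P = MC and taking the root on the rising branch gives x* = 6.
TR = 93·6 = 558. TC = 645 + 126 = 771. Profit = 558 − 771 = -$213.
By producing, the firm covers all variable cost plus $432 of fixed cost; shutting down would lose the full $645.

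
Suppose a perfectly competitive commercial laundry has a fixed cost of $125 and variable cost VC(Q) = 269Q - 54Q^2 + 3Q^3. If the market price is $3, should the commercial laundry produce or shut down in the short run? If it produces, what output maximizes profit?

Shut down

Variable cost is VC = 269Q - 54Q^2 + 3Q^3, so AVC = VC/Q = 269 - 54Q + 3Q^2 and MC = dTC/dQ = 269 - 108Q + 9Q^2.
The AVC parabola has its vertex at Q = 54/6 = 9, where AVC = 269 - 54·9 + 3·9^2 = $26.
Since P = $3 < min AVC = $26, price fails to cover variable cost at any output.
Shutting down limits the loss to fixed cost, $125.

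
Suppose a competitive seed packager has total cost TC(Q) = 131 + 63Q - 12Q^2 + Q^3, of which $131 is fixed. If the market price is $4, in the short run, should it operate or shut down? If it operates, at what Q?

Shut down

Variable cost is VC = 63Q - 12Q^2 + Q^3, so AVC = VC/Q = 63 - 12Q + Q^2 and MC = dTC/dQ = 63 - 24Q + 3Q^2.
AVC is minimized where dAVC/dQ = -12 + 2Q = 0, at Q = 6; min AVC = 63 - 12·6 + 6^2 = $27.
P = $4 lies below min AVC = $27; no output level covers variable cost.
Shutting down limits the loss to fixed cost, $131.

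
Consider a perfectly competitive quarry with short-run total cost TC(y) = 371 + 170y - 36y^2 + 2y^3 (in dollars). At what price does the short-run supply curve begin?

$8 per unit

The firm shuts down when price falls below the minimum of average variable cost. AVC = VC/y = 170 - 36y + 2y^2.
At the minimum of AVC, MC = AVC. MC = 170 - 72y + 6y^2; setting MC = AVC gives 4y^2 - 36y = 0, so y = 9. min AVC = 8.
The firm shuts down for any P below $8.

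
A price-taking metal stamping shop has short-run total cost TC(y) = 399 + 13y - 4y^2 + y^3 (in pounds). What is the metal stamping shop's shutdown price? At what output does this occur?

Short-run supply begins at min AVC. From VC = 13y - 4y^2 + y^3, AVC = 13 - 4y + y^2.
dAVC/dy = -4 + 2y = 0 gives y = 2. min AVC = 13 - 4·2 + 2^2 = 9.
The firm shuts down for any P below £9.

£9 per unit, at y = 2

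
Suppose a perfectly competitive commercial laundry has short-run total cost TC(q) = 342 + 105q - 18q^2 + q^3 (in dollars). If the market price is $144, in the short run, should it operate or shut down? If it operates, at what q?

Variable cost is VC = 105q - 18q^2 + q^3, so AVC = VC/q = 105 - 18q + q^2 and MC = dTC/dq = 105 - 36q + 3q^2.
AVC is minimized where dAVC/dq = -18 + 2q = 0, at q = 9; min AVC = 105 - 18·9 + 9^2 = $24.
P = $144 exceeds min AVC = $24, so the firm stays open.
Set P = MC: 144 = 105 - 36q + 3q^2 → -39 - 36q + 3q^2 = 0. The roots are q = -1 and q = 13; the profit-maximizing output is on the rising part of MC, so q* = 13.
Check: AVC at q = 13 is $40 ≤ P, so revenue covers variable cost.
Profit = P·q − TC = 144·13 − 862 = $1010.

Produce at q = 13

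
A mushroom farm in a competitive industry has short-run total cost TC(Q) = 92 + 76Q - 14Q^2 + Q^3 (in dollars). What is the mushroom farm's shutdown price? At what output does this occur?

$27 per unit, at Q = 7

The firm shuts down when price falls below the minimum of average variable cost. AVC = VC/Q = 76 - 14Q + Q^2.
At the minimum of AVC, MC = AVC. MC = 76 - 28Q + 3Q^2; setting MC = AVC gives 2Q^2 - 14Q = 0, so Q = 7. min AVC = 27.
The firm shuts down for any P below $27.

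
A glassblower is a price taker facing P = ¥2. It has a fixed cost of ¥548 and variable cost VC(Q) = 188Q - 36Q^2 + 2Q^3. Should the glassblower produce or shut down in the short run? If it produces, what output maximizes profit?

Shut down

Strip out fixed cost: VC = 188Q - 36Q^2 + 2Q^3. Then AVC = 188 - 36Q + 2Q^2 and MC = 188 - 72Q + 6Q^2.
AVC hits its minimum where MC = AVC, at Q = 9, giving min AVC = 188 - 36·9 + 2·9^2 = ¥26.
With P < min AVC (¥2 < ¥26), every unit sold adds to the loss.
The firm minimizes its loss by shutting down and losing only its fixed cost of ¥548.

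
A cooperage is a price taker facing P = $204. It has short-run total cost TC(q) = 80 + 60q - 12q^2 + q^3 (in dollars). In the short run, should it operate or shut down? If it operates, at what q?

Variable cost is VC = 60q - 12q^2 + q^3, so AVC = VC/q = 60 - 12q + q^2 and MC = dTC/dq = 60 - 24q + 3q^2.
The AVC parabola has its vertex at q = 12/2 = 6, where AVC = 60 - 12·6 + 6^2 = $24.
Because $204 ≥ $24, revenue can cover variable cost; the firm operates.
P = MC gives -144 - 24q + 3q^2 = 0, with roots -4 and 12. Take the larger (rising MC): q* = 12.
Check: AVC at q = 12 is $60 ≤ P, so revenue covers variable cost.
Profit = P·q − TC = 204·12 − 800 = $1648.

Produce at q = 12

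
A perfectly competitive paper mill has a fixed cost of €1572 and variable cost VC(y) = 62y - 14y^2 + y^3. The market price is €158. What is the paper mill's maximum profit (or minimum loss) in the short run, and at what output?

AVC = 62 - 14y + y^2; min AVC = €13 at y = 7. Since P = €158 ≥ min AVC, the firm produces.
MC = 62 - 28y + 3y^2. Setting P = MC and taking the root on the rising branch gives y* = 12.
TR = 158·12 = 1896. TC = 1572 + 456 = 2028. Profit = 1896 − 2028 = -€132.
By producing, the firm covers all variable cost plus €1440 of fixed cost; shutting down would lose the full €1572.

Profit = -€132 at y = 12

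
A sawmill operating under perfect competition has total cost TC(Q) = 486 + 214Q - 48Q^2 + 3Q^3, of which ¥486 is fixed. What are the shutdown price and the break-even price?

Shutdown price = ¥22; break-even price = ¥79

AVC = 214 - 48Q + 3Q^2; minimized at Q = 8, giving min AVC = ¥22. That is the shutdown price.
ATC = 486/Q + 214 - 48Q + 3Q^2. Setting dATC/dQ = −486/Q^2 − 48 + 6Q = 0 gives Q = 9 (since 6·9^3 − 48·9^2 = 486).
min ATC = 486/9 + 214 − 48·9 + 3·9^2 = ¥79. That is the break-even price.
Between these two prices the firm operates at a loss; above ¥79 it earns a profit.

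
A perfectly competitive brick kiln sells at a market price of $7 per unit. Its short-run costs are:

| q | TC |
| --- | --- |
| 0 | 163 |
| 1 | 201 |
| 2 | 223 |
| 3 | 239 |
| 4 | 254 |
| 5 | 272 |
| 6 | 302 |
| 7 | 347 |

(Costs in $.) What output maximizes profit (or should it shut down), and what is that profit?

Profit at each row (π = 7q − TC): q=0: -163; q=1: -194; q=2: -209; q=3: -218; q=4: -226; q=5: -237; q=6: -260; q=7: -298.
Profit is highest at q = 0. Equivalently, the lowest AVC in the table is 109/5 ≈ $21.80 at q = 5, and P = $7 falls below it — price never covers variable cost, so the firm shuts down and loses only its fixed cost.

q = 0 (shut down); profit = -$163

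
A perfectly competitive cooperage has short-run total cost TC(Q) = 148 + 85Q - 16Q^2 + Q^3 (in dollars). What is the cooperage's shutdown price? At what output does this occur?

The firm shuts down when price falls below the minimum of average variable cost. AVC = VC/Q = 85 - 16Q + Q^2.
dAVC/dQ = -16 + 2Q = 0 gives Q = 8. min AVC = 85 - 16·8 + 8^2 = 21.
So the shutdown price is $21.

$21 per unit, at Q = 8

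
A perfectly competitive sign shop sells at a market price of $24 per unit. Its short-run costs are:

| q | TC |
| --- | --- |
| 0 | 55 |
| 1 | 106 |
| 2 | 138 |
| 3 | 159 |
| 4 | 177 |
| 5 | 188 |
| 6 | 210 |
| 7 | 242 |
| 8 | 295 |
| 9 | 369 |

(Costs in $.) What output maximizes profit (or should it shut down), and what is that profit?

q = 0 (shut down); profit = -$55

Profit at each row (π = 24q − TC): q=0: -55; q=1: -82; q=2: -90; q=3: -87; q=4: -81; q=5: -68; q=6: -66; q=7: -74; q=8: -103; q=9: -153.
Profit is highest at q = 0. Equivalently, the lowest AVC in the table is 155/6 ≈ $25.83 at q = 6, and P = $24 falls below it — price never covers variable cost, so the firm shuts down and loses only its fixed cost.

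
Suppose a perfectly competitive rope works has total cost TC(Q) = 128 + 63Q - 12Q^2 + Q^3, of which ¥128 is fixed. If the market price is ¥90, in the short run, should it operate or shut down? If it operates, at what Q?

Variable cost is VC = 63Q - 12Q^2 + Q^3, so AVC = VC/Q = 63 - 12Q + Q^2 and MC = dTC/dQ = 63 - 24Q + 3Q^2.
AVC hits its minimum where MC = AVC, at Q = 6, giving min AVC = 63 - 12·6 + 6^2 = ¥27.
Because ¥90 ≥ ¥27, revenue can cover variable cost; the firm operates.
Set P = MC: 90 = 63 - 24Q + 3Q^2 → -27 - 24Q + 3Q^2 = 0. The roots are Q = -1 and Q = 9; the profit-maximizing output is on the rising part of MC, so Q* = 9.
Check: AVC at Q = 9 is ¥36 ≤ P, so revenue covers variable cost.
Profit = P·Q − TC = 90·9 − 452 = ¥358.

Produce at Q = 9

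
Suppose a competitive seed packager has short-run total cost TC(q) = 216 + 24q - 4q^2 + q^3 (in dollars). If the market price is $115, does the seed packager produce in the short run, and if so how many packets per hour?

Strip out fixed cost: VC = 24q - 4q^2 + q^3. Then AVC = 24 - 4q + q^2 and MC = 24 - 8q + 3q^2.
AVC is minimized where dAVC/dq = -4 + 2q = 0, at q = 2; min AVC = 24 - 4·2 + 2^2 = $20.
Since P = $115 ≥ min AVC = $20, price covers variable cost and the firm should produce.
Solving P = MC: -91 - 8q + 3q^2 = 0 ⇒ q = -13/3 or 7. On the upward-sloping branch, q* = 7.
Check: AVC at q = 7 is $45 ≤ P, so revenue covers variable cost.
Profit = P·q − TC = 115·7 − 531 = $274.

Produce at q = 7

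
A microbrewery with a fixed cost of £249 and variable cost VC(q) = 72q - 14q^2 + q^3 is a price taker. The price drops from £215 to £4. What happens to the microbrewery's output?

AVC = 72 - 14q + q^2, minimized at q = 7 where min AVC = £23. MC = 72 - 28q + 3q^2.
With P = £215 above the shutdown price, P = MC gives q = 13.
At P = £4 < min AVC = £23, price no longer covers variable cost at any output, so the firm shuts down: q = 0.

Output falls from 13 to 0 (the firm shuts down)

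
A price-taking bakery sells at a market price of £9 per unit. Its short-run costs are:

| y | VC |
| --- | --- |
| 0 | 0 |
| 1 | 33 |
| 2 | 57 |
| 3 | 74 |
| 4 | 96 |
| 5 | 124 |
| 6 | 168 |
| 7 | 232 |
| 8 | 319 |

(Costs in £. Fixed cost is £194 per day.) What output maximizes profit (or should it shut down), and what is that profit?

y = 0 (shut down); profit = -£194

Compute π = P·y − TC at each output: y=0: -194; y=1: -218; y=2: -233; y=3: -241; y=4: -254; y=5: -273; y=6: -308; y=7: -363; y=8: -441.
Profit is highest at y = 0. Equivalently, the lowest AVC in the table is 96/4 ≈ £24 at y = 4, and P = £9 falls below it — price never covers variable cost, so the firm shuts down and loses only its fixed cost.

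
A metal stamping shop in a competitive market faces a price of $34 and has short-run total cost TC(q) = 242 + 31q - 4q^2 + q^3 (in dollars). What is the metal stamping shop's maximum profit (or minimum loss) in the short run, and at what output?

Profit = -$224 at q = 3

AVC = 31 - 4q + q^2 has its minimum $27 at q = 2; price $34 clears that bar, so the firm operates.
With MC = 31 - 8q + 3q^2, P = MC on the upward-sloping part at q* = 3.
TR = 34·3 = 102. TC = 242 + 84 = 326. Profit = 102 − 326 = -$224.
That loss of $224 beats the $242 the firm would lose by shutting down; producing recovers $18 of fixed cost.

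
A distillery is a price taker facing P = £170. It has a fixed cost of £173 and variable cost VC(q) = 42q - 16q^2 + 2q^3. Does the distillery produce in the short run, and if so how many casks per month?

Produce at q = 8

Variable cost is VC = 42q - 16q^2 + 2q^3, so AVC = VC/q = 42 - 16q + 2q^2 and MC = dTC/dq = 42 - 32q + 6q^2.
The AVC parabola has its vertex at q = 16/4 = 4, where AVC = 42 - 16·4 + 2·4^2 = £10.
Because £170 ≥ £10, revenue can cover variable cost; the firm operates.
Solving P = MC: -128 - 32q + 6q^2 = 0 ⇒ q = -8/3 or 8. On the upward-sloping branch, q* = 8.
Check: AVC at q = 8 is £42 ≤ P, so revenue covers variable cost.
Profit = P·q − TC = 170·8 − 509 = £851.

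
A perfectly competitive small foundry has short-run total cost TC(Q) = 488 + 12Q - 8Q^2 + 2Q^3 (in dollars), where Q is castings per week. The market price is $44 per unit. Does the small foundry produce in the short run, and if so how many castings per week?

From TC, MC = TC'(Q) = 12 - 16Q + 6Q^2 and AVC = VC/Q = 12 - 8Q + 2Q^2.
AVC is minimized where dAVC/dQ = -8 + 4Q = 0, at Q = 2; min AVC = 12 - 8·2 + 2·2^2 = $4.
Because $44 ≥ $4, revenue can cover variable cost; the firm operates.
Set P = MC: 44 = 12 - 16Q + 6Q^2 → -32 - 16Q + 6Q^2 = 0. The roots are Q = -4/3 and Q = 4; the profit-maximizing output is on the rising part of MC, so Q* = 4.
Check: AVC at Q = 4 is $12 ≤ P, so revenue covers variable cost.
Profit = P·Q − TC = 44·4 − 536 = -$360, a loss, but smaller than the $488 fixed cost the firm would lose by shutting down.

Produce at Q = 4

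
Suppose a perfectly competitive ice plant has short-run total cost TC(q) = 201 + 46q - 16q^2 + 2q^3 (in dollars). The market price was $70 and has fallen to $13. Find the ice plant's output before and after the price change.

AVC = 46 - 16q + 2q^2, minimized at q = 4 where min AVC = $14. MC = 46 - 32q + 6q^2.
At P = $70 ≥ min AVC, set P = MC on the rising branch: q = 6.
At P = $13 < min AVC = $14, price no longer covers variable cost at any output, so the firm shuts down: q = 0.

Output falls from 6 to 0 (the firm shuts down)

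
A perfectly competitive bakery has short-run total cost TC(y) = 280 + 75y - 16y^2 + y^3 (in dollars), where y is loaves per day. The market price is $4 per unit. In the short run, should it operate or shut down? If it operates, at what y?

Shut down

Strip out fixed cost: VC = 75y - 16y^2 + y^3. Then AVC = 75 - 16y + y^2 and MC = 75 - 32y + 3y^2.
AVC is minimized where dAVC/dy = -16 + 2y = 0, at y = 8; min AVC = 75 - 16·8 + 8^2 = $11.
With P < min AVC ($4 < $11), every unit sold adds to the loss.
The firm minimizes its loss by shutting down and losing only its fixed cost of $280.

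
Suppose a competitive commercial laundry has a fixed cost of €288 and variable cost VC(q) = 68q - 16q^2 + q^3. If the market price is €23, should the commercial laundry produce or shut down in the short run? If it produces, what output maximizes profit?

Strip out fixed cost: VC = 68q - 16q^2 + q^3. Then AVC = 68 - 16q + q^2 and MC = 68 - 32q + 3q^2.
AVC is minimized where dAVC/dq = -16 + 2q = 0, at q = 8; min AVC = 68 - 16·8 + 8^2 = €4.
Since P = €23 ≥ min AVC = €4, price covers variable cost and the firm should produce.
Set P = MC: 23 = 68 - 32q + 3q^2 → 45 - 32q + 3q^2 = 0. The roots are q = 5/3 and q = 9; the profit-maximizing output is on the rising part of MC, so q* = 9.
Check: AVC at q = 9 is €5 ≤ P, so revenue covers variable cost.
Profit = P·q − TC = 23·9 − 333 = -€126, a loss, but smaller than the €288 fixed cost the firm would lose by shutting down.

Produce at q = 9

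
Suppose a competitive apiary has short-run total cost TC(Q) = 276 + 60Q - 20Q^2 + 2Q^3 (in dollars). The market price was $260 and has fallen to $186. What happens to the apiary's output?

AVC = 60 - 20Q + 2Q^2, minimized at Q = 5 where min AVC = $10. MC = 60 - 40Q + 6Q^2.
With P = $260 above the shutdown price, P = MC gives Q = 10.
At P = $186 ≥ min AVC, set P = MC: Q = 9. The firm stays open but cuts output.

Output falls from 10 to 9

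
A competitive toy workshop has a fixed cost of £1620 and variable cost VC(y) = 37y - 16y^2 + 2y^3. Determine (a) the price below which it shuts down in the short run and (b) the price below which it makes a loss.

Shutdown price = £5; break-even price = £235

AVC = 37 - 16y + 2y^2; minimized at y = 4, giving min AVC = £5. That is the shutdown price.
ATC = 1620/y + 37 - 16y + 2y^2. Setting dATC/dy = −1620/y^2 − 16 + 4y = 0 gives y = 9 (since 4·9^3 − 16·9^2 = 1620).
min ATC = 1620/9 + 37 − 16·9 + 2·9^2 = £235. That is the break-even price.
For £5 ≤ P < £235 the firm produces at a loss; below £5 it shuts down.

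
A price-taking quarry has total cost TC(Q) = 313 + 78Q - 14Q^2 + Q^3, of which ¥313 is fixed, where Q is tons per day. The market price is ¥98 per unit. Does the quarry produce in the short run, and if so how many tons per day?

Produce at Q = 10

Strip out fixed cost: VC = 78Q - 14Q^2 + Q^3. Then AVC = 78 - 14Q + Q^2 and MC = 78 - 28Q + 3Q^2.
AVC is minimized where dAVC/dQ = -14 + 2Q = 0, at Q = 7; min AVC = 78 - 14·7 + 7^2 = ¥29.
Since P = ¥98 ≥ min AVC = ¥29, price covers variable cost and the firm should produce.
Set P = MC: 98 = 78 - 28Q + 3Q^2 → -20 - 28Q + 3Q^2 = 0. The roots are Q = -2/3 and Q = 10; the profit-maximizing output is on the rising part of MC, so Q* = 10.
Check: AVC at Q = 10 is ¥38 ≤ P, so revenue covers variable cost.
Profit = P·Q − TC = 98·10 − 693 = ¥287.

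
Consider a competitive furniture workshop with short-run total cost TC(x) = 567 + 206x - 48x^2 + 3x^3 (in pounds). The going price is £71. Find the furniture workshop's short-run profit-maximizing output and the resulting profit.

AVC = 206 - 48x + 3x^2 has its minimum £14 at x = 8; price £71 clears that bar, so the firm operates.
MC = 206 - 96x + 9x^2. Setting P = MC and taking the root on the rising branch gives x* = 9.
TR = 71·9 = 639. TC = 567 + 153 = 720. Profit = 639 − 720 = -£81.
By producing, the firm covers all variable cost plus £486 of fixed cost; shutting down would lose the full £567.

Profit = -£81 at x = 9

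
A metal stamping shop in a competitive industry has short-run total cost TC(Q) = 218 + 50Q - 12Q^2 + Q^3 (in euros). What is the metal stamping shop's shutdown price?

€14 per unit

Short-run supply begins at min AVC. From VC = 50Q - 12Q^2 + Q^3, AVC = 50 - 12Q + Q^2.
At the minimum of AVC, MC = AVC. MC = 50 - 24Q + 3Q^2; setting MC = AVC gives 2Q^2 - 12Q = 0, so Q = 6. min AVC = 14.
The firm shuts down for any P below €14.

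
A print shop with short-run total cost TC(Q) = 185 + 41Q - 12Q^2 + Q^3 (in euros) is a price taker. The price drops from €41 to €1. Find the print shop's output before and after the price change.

MC = 41 - 24Q + 3Q^2; the shutdown threshold is min AVC = €5 (at Q = 6).
With P = €41 above the shutdown price, P = MC gives Q = 8.
At P = €1 < min AVC = €5, price no longer covers variable cost at any output, so the firm shuts down: Q = 0.

Output falls from 8 to 0 (the firm shuts down)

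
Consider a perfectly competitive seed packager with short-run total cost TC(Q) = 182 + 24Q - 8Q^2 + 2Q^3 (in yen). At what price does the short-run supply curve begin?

The firm shuts down when price falls below the minimum of average variable cost. AVC = VC/Q = 24 - 8Q + 2Q^2.
dAVC/dQ = -8 + 4Q = 0 gives Q = 2. min AVC = 24 - 8·2 + 2·2^2 = 16.
For P < ¥16 the firm produces nothing.

¥16 per unit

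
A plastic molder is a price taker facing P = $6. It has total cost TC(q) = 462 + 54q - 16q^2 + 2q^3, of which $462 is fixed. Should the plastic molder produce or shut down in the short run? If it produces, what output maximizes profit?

From TC, MC = TC'(q) = 54 - 32q + 6q^2 and AVC = VC/q = 54 - 16q + 2q^2.
AVC hits its minimum where MC = AVC, at q = 4, giving min AVC = 54 - 16·4 + 2·4^2 = $22.
With P < min AVC ($6 < $22), every unit sold adds to the loss.
Shutting down limits the loss to fixed cost, $462.

Shut down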